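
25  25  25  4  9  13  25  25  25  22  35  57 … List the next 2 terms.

25, 25

The slot pattern repeats as AAABBB (period 6), so there are 2 interleaved tracks.
Stream A: 25, 25, 25, 25, 25, 25 (the constant sequence 25).
Stream B: 4, 9, 13, 22, 35, 57 (Fibonacci-style (each term is the sum of the two before it)).
Position 13 falls in stream A as its term 7, giving 25.
Term 14 comes from stream A (its 8th entry): 25.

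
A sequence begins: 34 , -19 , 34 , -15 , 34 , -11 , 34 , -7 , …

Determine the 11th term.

Positions 1, 3, 5, … form one subsequence and positions 2, 4, 6, … form another.
Subsequence A is 34, 34, 34, 34, which is constant 34.
Subsequence B is -19, -15, -11, -7, which is linear: a_n = -23 + 4·n.
Term 11 comes from subsequence A (its 6th entry): 34.

34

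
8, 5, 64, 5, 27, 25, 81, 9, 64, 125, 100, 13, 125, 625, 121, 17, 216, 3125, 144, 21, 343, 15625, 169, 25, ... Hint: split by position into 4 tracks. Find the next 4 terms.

Split by position mod 4 into 4 tracks.
Subsequence A is 8, 27, 64, 125, 216, 343, which is perfect cubes starting at 2³.
Subsequence B is 5, 25, 125, 625, 3125, 15625, which is powers 5^1, 5^2, 5^3, ….
Subsequence C is 64, 81, 100, 121, 144, 169, which is perfect squares starting at 8².
Subsequence D is 5, 9, 13, 17, 21, 25, which is arithmetic with common difference +4.
Term 25 comes from subsequence A (its 7th entry): 512.
Position 26 → subsequence B, term 7 = 78125.
Position 27 → subsequence C, term 7 = 196.
Position 28 falls in subsequence D as its term 7, giving 29.

512, 78125, 196, 29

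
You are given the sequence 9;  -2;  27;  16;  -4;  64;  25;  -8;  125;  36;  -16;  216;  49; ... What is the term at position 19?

81

Read the sequence 3 terms at a time; column i is its own pattern.
Track A = 9, 16, 25, 36, 49: the squares 3², 4², 5², ….
Track B = -2, -4, -8, -16: geometric with ratio 2.
Track C = 27, 64, 125, 216: the cubes 3³, 4³, 5³, ….
Term 19 comes from track A (its 7th entry): 81.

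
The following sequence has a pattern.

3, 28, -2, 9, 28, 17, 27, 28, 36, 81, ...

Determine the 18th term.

Split by position mod 3: positions 1, 4, 7, … form one track, and each other residue class forms its own.
Subsequence A: 3, 9, 27, 81. Powers of 3.
Subsequence B: 28, 28, 28. Constant 28.
Subsequence C: -2, 17, 36. Adding 19 each time.
The 18th slot belongs to subsequence C; its 6th term is 93.

93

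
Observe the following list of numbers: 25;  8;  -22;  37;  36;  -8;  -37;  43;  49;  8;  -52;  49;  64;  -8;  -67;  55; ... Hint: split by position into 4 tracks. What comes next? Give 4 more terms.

81, 8, -82, 61

Taking every 4th term gives 4 separate tracks.
Track A is 25, 36, 49, 64, which is perfect squares starting at 5².
Track B is 8, -8, 8, -8, which is oscillating between 8 and -8.
Track C is -22, -37, -52, -67, which is subtracting 15 each time.
Track D is 37, 43, 49, 55, which is arithmetic, step +6.
The 17th slot belongs to track A; its 5th term is 81.
Term 18 comes from track B (its 5th entry): 8.
Position 19 falls in track C as its term 5, giving -82.
Position 20 → track D, term 5 = 61.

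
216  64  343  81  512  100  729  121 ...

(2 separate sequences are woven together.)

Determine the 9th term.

Positions 1, 3, 5, … form one subsequence and positions 2, 4, 6, … form another.
Subsequence A = 216, 343, 512, 729: the cubes 6³, 7³, 8³, ….
Subsequence B = 64, 81, 100, 121: consecutive squares n² from n = 8.
The 9th slot belongs to subsequence A; its 5th term is 1000.

1000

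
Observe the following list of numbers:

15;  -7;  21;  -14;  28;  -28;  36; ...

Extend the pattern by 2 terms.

Odd-indexed and even-indexed terms follow separate rules.
Subsequence A: 15, 21, 28, 36 (triangular numbers starting at T_5).
Subsequence B: -7, -14, -28 (multiplying by 2 each time).
Term 8 comes from subsequence B (its 4th entry): -56.
Term 9 comes from subsequence A (its 5th entry): 45.

-56, 45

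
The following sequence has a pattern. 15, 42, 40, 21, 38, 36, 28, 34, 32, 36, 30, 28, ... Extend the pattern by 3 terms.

Positions follow the repeating pattern ABB; grouping by letter gives 2 tracks.
Track A: 15, 21, 28, 36. Triangular numbers starting at T_5.
Track B: 42, 40, 38, 36, 34, 32, 30, 28. Linear: a_n = 44 − 2·n.
Position 13 → track A, term 5 = 45.
Term 14 comes from track B (its 9th entry): 26.
Term 15 comes from track B (its 10th entry): 24.

45, 26, 24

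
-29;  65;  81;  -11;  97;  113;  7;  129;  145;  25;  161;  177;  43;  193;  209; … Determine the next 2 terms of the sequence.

Reading positions in blocks of 3 reveals the pattern ABB — 2 tracks woven together.
Subsequence A: -29, -11, 7, 25, 43. Arithmetic with common difference +18.
Subsequence B: 65, 81, 97, 113, 129, 145, 161, 177, 193, 209. Linear: a_n = 49 + 16·n.
Position 16 falls in subsequence A as its term 6, giving 61.
Position 17 falls in subsequence B as its term 11, giving 225.

61, 225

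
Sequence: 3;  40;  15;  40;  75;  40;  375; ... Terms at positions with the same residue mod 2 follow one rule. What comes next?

40

Positions 1, 3, 5, … form one subsequence and positions 2, 4, 6, … form another.
Stream A is 3, 15, 75, 375, which is multiplying by 5 each time.
Stream B is 40, 40, 40, which is the constant sequence 40.
Term 8 comes from stream B (its 4th entry): 40.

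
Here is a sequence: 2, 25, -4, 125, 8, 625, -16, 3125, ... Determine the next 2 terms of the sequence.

32, 15625

Positions 1, 3, 5, … form one subsequence and positions 2, 4, 6, … form another.
Track A is 2, -4, 8, -16, which is a geometric progression (common ratio -2).
Track B is 25, 125, 625, 3125, which is successive powers of 5.
Position 9 → track A, term 5 = 32.
Term 10 comes from track B (its 5th entry): 15625.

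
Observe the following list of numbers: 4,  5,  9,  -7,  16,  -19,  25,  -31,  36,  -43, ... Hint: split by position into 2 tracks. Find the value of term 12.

Odd-indexed and even-indexed terms follow separate rules.
Subsequence A is 4, 9, 16, 25, 36, which is consecutive squares n² from n = 2.
Subsequence B is 5, -7, -19, -31, -43, which is arithmetic with common difference −12.
The 12th slot belongs to subsequence B; its 6th term is -55.

-55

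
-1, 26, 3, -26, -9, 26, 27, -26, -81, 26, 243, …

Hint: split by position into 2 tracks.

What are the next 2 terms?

-26, -729

Split by position mod 2 into 2 tracks.
Subsequence A: -1, 3, -9, 27, -81, 243. Geometric, ×-3 each step.
Subsequence B: 26, -26, 26, -26, 26. Oscillating between 26 and -26.
Term 12 comes from subsequence B (its 6th entry): -26.
Term 13 comes from subsequence A (its 7th entry): -729.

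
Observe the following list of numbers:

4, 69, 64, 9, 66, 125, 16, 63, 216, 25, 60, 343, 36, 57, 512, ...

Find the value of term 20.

Split by position mod 3: positions 1, 4, 7, … form one track, and each other residue class forms its own.
Track A is 4, 9, 16, 25, 36, which is consecutive squares n² from n = 2.
Track B is 69, 66, 63, 60, 57, which is arithmetic, step −3.
Track C is 64, 125, 216, 343, 512, which is consecutive cubes n³ from n = 4.
The 20th slot belongs to track B; its 7th term is 51.

51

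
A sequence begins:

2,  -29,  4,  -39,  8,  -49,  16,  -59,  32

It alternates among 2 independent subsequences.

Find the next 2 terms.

Positions 1, 3, 5, … form one subsequence and positions 2, 4, 6, … form another.
Stream A: 2, 4, 8, 16, 32 — powers of 2.
Stream B: -29, -39, -49, -59 — subtracting 10 each time.
Term 10 comes from stream B (its 5th entry): -69.
Position 11 → stream A, term 6 = 64.

-69, 64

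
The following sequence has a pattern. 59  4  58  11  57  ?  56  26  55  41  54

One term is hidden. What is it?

15

Taking every 2nd term gives 2 separate tracks.
Track A = 59, 58, 57, 56, 55, 54: subtracting 1 each time.
Track B = 4, 11, ?, 26, 41: a Fibonacci-like recurrence a_n = a_{n-1} + a_{n-2}.
So the missing entry in track B is 15.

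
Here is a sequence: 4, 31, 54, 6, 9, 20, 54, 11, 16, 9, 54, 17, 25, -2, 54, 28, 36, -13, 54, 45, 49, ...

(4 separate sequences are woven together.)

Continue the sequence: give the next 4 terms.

Taking every 4th term gives 4 separate tracks.
Subsequence A: 4, 9, 16, 25, 36, 49 — consecutive squares n² from n = 2.
Subsequence B: 31, 20, 9, -2, -13 — subtracting 11 each time.
Subsequence C: 54, 54, 54, 54, 54 — the constant sequence 54.
Subsequence D: 6, 11, 17, 28, 45 — each term equals the sum of the previous two.
Position 22 falls in subsequence B as its term 6, giving -24.
Position 23 → subsequence C, term 6 = 54.
Term 24 comes from subsequence D (its 6th entry): 73.
Position 25 falls in subsequence A as its term 7, giving 64.

-24, 54, 73, 64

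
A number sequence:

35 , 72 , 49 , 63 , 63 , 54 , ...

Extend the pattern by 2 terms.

Split by position mod 2 into 2 tracks.
Track A: 35, 49, 63 — arithmetic, step +14.
Track B: 72, 63, 54 — subtracting 9 each time.
The 7th slot belongs to track A; its 4th term is 77.
Position 8 → track B, term 4 = 45.

77, 45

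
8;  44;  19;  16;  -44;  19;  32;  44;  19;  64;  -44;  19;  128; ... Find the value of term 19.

512

Read the sequence 3 terms at a time; column i is its own pattern.
Track A: 8, 16, 32, 64, 128. Powers of 2.
Track B: 44, -44, 44, -44. The oscillation 44·(−1)^(n+1).
Track C: 19, 19, 19, 19. Always 19.
Term 19 comes from track A (its 7th entry): 512.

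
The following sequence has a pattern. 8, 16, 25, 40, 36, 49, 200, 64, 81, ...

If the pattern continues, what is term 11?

Positions follow the repeating pattern ABB; grouping by letter gives 2 tracks.
Track A: 8, 40, 200. Geometric, ×5 each step.
Track B: 16, 25, 36, 49, 64, 81. Consecutive squares n² from n = 4.
Position 11 falls in track B as its term 7, giving 100.

100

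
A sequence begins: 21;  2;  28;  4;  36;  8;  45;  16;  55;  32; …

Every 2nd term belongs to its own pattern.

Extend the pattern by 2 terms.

66, 64

Odd-indexed and even-indexed terms follow separate rules.
Track A: 21, 28, 36, 45, 55 — the triangular numbers T_6, T_7, ….
Track B: 2, 4, 8, 16, 32 — powers of 2.
Term 11 comes from track A (its 6th entry): 66.
Term 12 comes from track B (its 6th entry): 64.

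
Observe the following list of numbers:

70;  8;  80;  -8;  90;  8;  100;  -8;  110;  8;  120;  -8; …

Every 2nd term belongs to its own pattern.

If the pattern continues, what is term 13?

130

Split by position mod 2 into 2 tracks.
Track A = 70, 80, 90, 100, 110, 120: adding 10 each time.
Track B = 8, -8, 8, -8, 8, -8: oscillating between 8 and -8.
Position 13 falls in track A as its term 7, giving 130.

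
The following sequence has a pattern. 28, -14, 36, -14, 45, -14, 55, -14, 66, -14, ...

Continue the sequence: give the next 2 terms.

78, -14

Positions 1, 3, 5, … form one subsequence and positions 2, 4, 6, … form another.
Track A: 28, 36, 45, 55, 66 (triangular numbers starting at T_7).
Track B: -14, -14, -14, -14, -14 (the constant sequence -14).
Term 11 comes from track A (its 6th entry): 78.
Position 12 falls in track B as its term 6, giving -14.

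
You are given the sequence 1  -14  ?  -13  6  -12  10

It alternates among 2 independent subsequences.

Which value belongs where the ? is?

3

Odd-indexed and even-indexed terms follow separate rules.
Track A is 1, ?, 6, 10, which is the triangular numbers T_1, T_2, ….
Track B is -14, -13, -12, which is arithmetic, step +1.
Filling track A at index 2 by its rule yields 3.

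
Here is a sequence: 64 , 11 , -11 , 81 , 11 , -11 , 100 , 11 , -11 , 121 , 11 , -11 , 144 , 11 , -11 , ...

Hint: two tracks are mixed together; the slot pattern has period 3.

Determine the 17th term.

Positions follow the repeating pattern ABB; grouping by letter gives 2 tracks.
Track A: 64, 81, 100, 121, 144 — perfect squares starting at 8².
Track B: 11, -11, 11, -11, 11, -11, 11, -11, 11, -11 — alternating ±11.
Position 17 → track B, term 11 = 11.

11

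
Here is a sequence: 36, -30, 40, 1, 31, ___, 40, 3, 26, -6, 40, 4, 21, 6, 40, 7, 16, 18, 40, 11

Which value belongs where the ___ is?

Read the sequence 4 terms at a time; column i is its own pattern.
Track A: 36, 31, 26, 21, 16 (linear: a_n = 41 − 5·n).
Track B: -30, ?, -6, 6, 18 (adding 12 each time).
Track C: 40, 40, 40, 40, 40 (the constant sequence 40).
Track D: 1, 3, 4, 7, 11 (each term equals the sum of the previous two).
Filling track B at index 2 by its rule yields -18.

-18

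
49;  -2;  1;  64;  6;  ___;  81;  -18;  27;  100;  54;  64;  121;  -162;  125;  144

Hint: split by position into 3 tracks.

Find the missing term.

8

Read the sequence 3 terms at a time; column i is its own pattern.
Track A: 49, 64, 81, 100, 121, 144. The squares 7², 8², 9², ….
Track B: -2, 6, -18, 54, -162. Geometric, ×-3 each step.
Track C: 1, ?, 27, 64, 125. Perfect cubes starting at 1³.
So the missing entry in track C is 8.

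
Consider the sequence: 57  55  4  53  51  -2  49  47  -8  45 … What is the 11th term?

Positions follow the repeating pattern AAB; grouping by letter gives 2 tracks.
Track A = 57, 55, 53, 51, 49, 47, 45: arithmetic with common difference −2.
Track B = 4, -2, -8: linear: a_n = 10 − 6·n.
Position 11 falls in track A as its term 8, giving 43.

43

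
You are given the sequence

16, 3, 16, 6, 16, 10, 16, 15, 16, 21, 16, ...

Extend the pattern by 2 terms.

28, 16

The terms cycle through 2 interleaved subsequences.
Track A is 16, 16, 16, 16, 16, 16, which is constant 16.
Track B is 3, 6, 10, 15, 21, which is triangular numbers n(n+1)/2 for n = 2, 3, ….
Term 12 comes from track B (its 6th entry): 28.
Position 13 falls in track A as its term 7, giving 16.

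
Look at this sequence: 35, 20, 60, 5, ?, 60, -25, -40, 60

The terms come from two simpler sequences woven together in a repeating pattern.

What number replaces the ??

Positions follow the repeating pattern AAB; grouping by letter gives 2 tracks.
Track A: 35, 20, 5, ?, -25, -40 — arithmetic with common difference −15.
Track B: 60, 60, 60 — the constant sequence 60.
Filling track A at index 4 by its rule yields -10.

-10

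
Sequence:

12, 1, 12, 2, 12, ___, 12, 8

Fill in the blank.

4

Positions 1, 3, 5, … form one subsequence and positions 2, 4, 6, … form another.
Subsequence A: 12, 12, 12, 12 — the constant sequence 12.
Subsequence B: 1, 2, ?, 8 — multiplying by 2 each time.
Filling subsequence B at index 3 by its rule yields 4.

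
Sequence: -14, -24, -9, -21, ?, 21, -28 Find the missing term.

6

Positions follow the repeating pattern ABB; grouping by letter gives 2 tracks.
Stream A is -14, -21, -28, which is arithmetic with common difference −7.
Stream B is -24, -9, ?, 21, which is linear: a_n = -39 + 15·n.
Stream B's pattern makes the blank 6.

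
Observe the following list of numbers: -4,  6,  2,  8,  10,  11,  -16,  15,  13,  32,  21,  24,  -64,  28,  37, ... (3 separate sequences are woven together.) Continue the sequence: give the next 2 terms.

The terms cycle through 3 interleaved subsequences.
Track A: -4, 8, -16, 32, -64 (multiplying by -2 each time).
Track B: 6, 10, 15, 21, 28 (triangular numbers n(n+1)/2 for n = 3, 4, …).
Track C: 2, 11, 13, 24, 37 (Fibonacci-style (each term is the sum of the two before it)).
Term 16 comes from track A (its 6th entry): 128.
Position 17 falls in track B as its term 6, giving 36.

128, 36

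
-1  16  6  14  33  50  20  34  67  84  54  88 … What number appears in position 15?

Reading positions in blocks of 4 reveals the pattern AABB — 2 tracks woven together.
Subsequence A: -1, 16, 33, 50, 67, 84 (linear: a_n = -18 + 17·n).
Subsequence B: 6, 14, 20, 34, 54, 88 (each term equals the sum of the previous two).
The 15th slot belongs to subsequence B; its 7th term is 142.

142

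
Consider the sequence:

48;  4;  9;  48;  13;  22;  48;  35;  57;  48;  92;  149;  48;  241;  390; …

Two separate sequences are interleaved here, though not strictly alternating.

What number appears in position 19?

48

The slot pattern repeats as ABB (period 3), so there are 2 interleaved tracks.
Track A is 48, 48, 48, 48, 48, which is always 48.
Track B is 4, 9, 13, 22, 35, 57, 92, 149, 241, 390, which is each term equals the sum of the previous two.
The 19th slot belongs to track A; its 7th term is 48.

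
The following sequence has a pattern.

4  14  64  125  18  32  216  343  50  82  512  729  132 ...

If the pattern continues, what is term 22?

Positions follow the repeating pattern AABB; grouping by letter gives 2 tracks.
Track A is 4, 14, 18, 32, 50, 82, 132, which is Fibonacci-style (each term is the sum of the two before it).
Track B is 64, 125, 216, 343, 512, 729, which is consecutive cubes n³ from n = 4.
Term 22 comes from track A (its 12th entry): 1466.

1466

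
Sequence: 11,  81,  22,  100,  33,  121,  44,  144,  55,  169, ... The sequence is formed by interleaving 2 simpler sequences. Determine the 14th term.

225

Odd-indexed and even-indexed terms follow separate rules.
Stream A: 11, 22, 33, 44, 55. Linear: a_n = 11·n.
Stream B: 81, 100, 121, 144, 169. The squares 9², 10², 11², ….
Position 14 → stream B, term 7 = 225.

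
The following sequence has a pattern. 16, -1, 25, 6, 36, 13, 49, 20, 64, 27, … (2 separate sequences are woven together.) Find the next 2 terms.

81, 34

Split by position mod 2 into 2 tracks.
Stream A: 16, 25, 36, 49, 64 (the squares 4², 5², 6², …).
Stream B: -1, 6, 13, 20, 27 (linear: a_n = -8 + 7·n).
Term 11 comes from stream A (its 6th entry): 81.
Position 12 → stream B, term 6 = 34.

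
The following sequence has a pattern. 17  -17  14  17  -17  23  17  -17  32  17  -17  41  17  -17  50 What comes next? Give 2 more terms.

17, -17

The slot pattern repeats as AAB (period 3), so there are 2 interleaved tracks.
Stream A: 17, -17, 17, -17, 17, -17, 17, -17, 17, -17 (the oscillation 17·(−1)^(n+1)).
Stream B: 14, 23, 32, 41, 50 (arithmetic, step +9).
The 16th slot belongs to stream A; its 11th term is 17.
Position 17 falls in stream A as its term 12, giving -17.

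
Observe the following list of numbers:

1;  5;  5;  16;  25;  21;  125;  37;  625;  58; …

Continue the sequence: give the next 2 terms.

The terms cycle through 2 interleaved subsequences.
Track A is 1, 5, 25, 125, 625, which is successive powers of 5.
Track B is 5, 16, 21, 37, 58, which is a Fibonacci-like recurrence a_n = a_{n-1} + a_{n-2}.
Position 11 falls in track A as its term 6, giving 3125.
Position 12 → track B, term 6 = 95.

3125, 95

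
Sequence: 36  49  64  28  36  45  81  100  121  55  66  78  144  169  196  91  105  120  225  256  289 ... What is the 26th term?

Positions follow the repeating pattern AAABBB; grouping by letter gives 2 tracks.
Stream A = 36, 49, 64, 81, 100, 121, 144, 169, 196, 225, 256, 289: perfect squares starting at 6².
Stream B = 28, 36, 45, 55, 66, 78, 91, 105, 120: triangular numbers n(n+1)/2 for n = 7, 8, ….
Term 26 comes from stream A (its 14th entry): 361.

361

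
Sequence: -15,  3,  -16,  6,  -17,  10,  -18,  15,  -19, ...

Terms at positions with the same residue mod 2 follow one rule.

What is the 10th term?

21

The terms cycle through 2 interleaved subsequences.
Stream A: -15, -16, -17, -18, -19 — arithmetic, step −1.
Stream B: 3, 6, 10, 15 — triangular numbers starting at T_2.
Term 10 comes from stream B (its 5th entry): 21.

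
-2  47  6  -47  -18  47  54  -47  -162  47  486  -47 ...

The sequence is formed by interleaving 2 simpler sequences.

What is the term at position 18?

47

The terms cycle through 2 interleaved subsequences.
Track A is -2, 6, -18, 54, -162, 486, which is geometric with ratio -3.
Track B is 47, -47, 47, -47, 47, -47, which is oscillating between 47 and -47.
Term 18 comes from track B (its 9th entry): 47.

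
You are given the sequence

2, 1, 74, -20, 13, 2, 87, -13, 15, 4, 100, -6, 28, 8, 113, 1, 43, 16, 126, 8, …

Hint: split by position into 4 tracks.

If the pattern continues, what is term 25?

Read the sequence 4 terms at a time; column i is its own pattern.
Stream A is 2, 13, 15, 28, 43, which is Fibonacci-style (each term is the sum of the two before it).
Stream B is 1, 2, 4, 8, 16, which is powers of 2.
Stream C is 74, 87, 100, 113, 126, which is arithmetic with common difference +13.
Stream D is -20, -13, -6, 1, 8, which is arithmetic, step +7.
Position 25 → stream A, term 7 = 114.

114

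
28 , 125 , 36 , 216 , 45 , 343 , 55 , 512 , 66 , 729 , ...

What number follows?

Split by position mod 2 into 2 tracks.
Track A: 28, 36, 45, 55, 66 — triangular numbers n(n+1)/2 for n = 7, 8, ….
Track B: 125, 216, 343, 512, 729 — consecutive cubes n³ from n = 5.
Position 11 → track A, term 6 = 78.

78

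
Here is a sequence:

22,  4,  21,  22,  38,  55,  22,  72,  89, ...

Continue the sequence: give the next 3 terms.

22, 106, 123

The slot pattern repeats as ABB (period 3), so there are 2 interleaved tracks.
Subsequence A: 22, 22, 22. Constant 22.
Subsequence B: 4, 21, 38, 55, 72, 89. Adding 17 each time.
Term 10 comes from subsequence A (its 4th entry): 22.
Position 11 falls in subsequence B as its term 7, giving 106.
Term 12 comes from subsequence B (its 8th entry): 123.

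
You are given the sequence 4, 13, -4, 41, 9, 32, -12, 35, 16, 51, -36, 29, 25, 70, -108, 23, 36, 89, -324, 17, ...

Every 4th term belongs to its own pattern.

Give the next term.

Split by position mod 4 into 4 tracks.
Subsequence A is 4, 9, 16, 25, 36, which is perfect squares starting at 2².
Subsequence B is 13, 32, 51, 70, 89, which is arithmetic, step +19.
Subsequence C is -4, -12, -36, -108, -324, which is a geometric progression (common ratio 3).
Subsequence D is 41, 35, 29, 23, 17, which is linear: a_n = 47 − 6·n.
The 21st slot belongs to subsequence A; its 6th term is 49.

49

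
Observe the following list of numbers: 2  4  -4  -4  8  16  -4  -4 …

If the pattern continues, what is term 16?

-4

The slot pattern repeats as AABB (period 4), so there are 2 interleaved tracks.
Subsequence A: 2, 4, 8, 16 — multiplying by 2 each time.
Subsequence B: -4, -4, -4, -4 — the constant sequence -4.
The 16th slot belongs to subsequence B; its 8th term is -4.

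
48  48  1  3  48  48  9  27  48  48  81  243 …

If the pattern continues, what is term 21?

48

Positions follow the repeating pattern AABB; grouping by letter gives 2 tracks.
Track A: 48, 48, 48, 48, 48, 48 (constant 48).
Track B: 1, 3, 9, 27, 81, 243 (powers 3^0, 3^1, 3^2, …).
Position 21 falls in track A as its term 11, giving 48.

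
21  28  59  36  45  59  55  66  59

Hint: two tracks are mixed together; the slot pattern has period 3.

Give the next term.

78

Positions follow the repeating pattern AAB; grouping by letter gives 2 tracks.
Subsequence A = 21, 28, 36, 45, 55, 66: triangular numbers starting at T_6.
Subsequence B = 59, 59, 59: always 59.
Position 10 → subsequence A, term 7 = 78.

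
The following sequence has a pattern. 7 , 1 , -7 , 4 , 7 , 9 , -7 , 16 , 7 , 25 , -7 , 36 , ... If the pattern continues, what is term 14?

49

The terms cycle through 2 interleaved subsequences.
Stream A: 7, -7, 7, -7, 7, -7 — the oscillation 7·(−1)^(n+1).
Stream B: 1, 4, 9, 16, 25, 36 — consecutive squares n² from n = 1.
The 14th slot belongs to stream B; its 7th term is 49.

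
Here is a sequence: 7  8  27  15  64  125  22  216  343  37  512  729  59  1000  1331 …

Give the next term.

96

Reading positions in blocks of 3 reveals the pattern ABB — 2 tracks woven together.
Track A: 7, 15, 22, 37, 59 — each term equals the sum of the previous two.
Track B: 8, 27, 64, 125, 216, 343, 512, 729, 1000, 1331 — the cubes 2³, 3³, 4³, ….
Position 16 → track A, term 6 = 96.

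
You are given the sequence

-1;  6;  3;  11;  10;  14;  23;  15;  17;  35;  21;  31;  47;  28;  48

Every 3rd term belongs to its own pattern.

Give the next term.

59

The terms cycle through 3 interleaved subsequences.
Track A is -1, 11, 23, 35, 47, which is adding 12 each time.
Track B is 6, 10, 15, 21, 28, which is triangular numbers n(n+1)/2 for n = 3, 4, ….
Track C is 3, 14, 17, 31, 48, which is each term equals the sum of the previous two.
Position 16 → track A, term 6 = 59.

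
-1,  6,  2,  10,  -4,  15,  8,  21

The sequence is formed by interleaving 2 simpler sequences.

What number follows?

-16

The terms cycle through 2 interleaved subsequences.
Track A: -1, 2, -4, 8 — geometric with ratio -2.
Track B: 6, 10, 15, 21 — the triangular numbers T_3, T_4, ….
Term 9 comes from track A (its 5th entry): -16.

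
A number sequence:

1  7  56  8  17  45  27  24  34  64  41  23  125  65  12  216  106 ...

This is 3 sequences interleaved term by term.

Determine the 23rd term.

Split by position mod 3 into 3 tracks.
Track A is 1, 8, 27, 64, 125, 216, which is consecutive cubes n³ from n = 1.
Track B is 7, 17, 24, 41, 65, 106, which is a Fibonacci-like recurrence a_n = a_{n-1} + a_{n-2}.
Track C is 56, 45, 34, 23, 12, which is arithmetic, step −11.
Position 23 falls in track B as its term 8, giving 277.

277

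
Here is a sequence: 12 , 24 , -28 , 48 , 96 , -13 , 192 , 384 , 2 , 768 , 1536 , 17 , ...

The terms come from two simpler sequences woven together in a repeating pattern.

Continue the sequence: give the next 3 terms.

3072, 6144, 32

Positions follow the repeating pattern AAB; grouping by letter gives 2 tracks.
Track A: 12, 24, 48, 96, 192, 384, 768, 1536 — geometric, ×2 each step.
Track B: -28, -13, 2, 17 — arithmetic with common difference +15.
Position 13 → track A, term 9 = 3072.
Position 14 falls in track A as its term 10, giving 6144.
Position 15 → track B, term 5 = 32.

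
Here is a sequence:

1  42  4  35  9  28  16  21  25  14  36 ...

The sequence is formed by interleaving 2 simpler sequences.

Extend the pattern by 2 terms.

Split by position mod 2 into 2 tracks.
Subsequence A: 1, 4, 9, 16, 25, 36. The squares 1², 2², 3², ….
Subsequence B: 42, 35, 28, 21, 14. Arithmetic, step −7.
Term 12 comes from subsequence B (its 6th entry): 7.
Position 13 → subsequence A, term 7 = 49.

7, 49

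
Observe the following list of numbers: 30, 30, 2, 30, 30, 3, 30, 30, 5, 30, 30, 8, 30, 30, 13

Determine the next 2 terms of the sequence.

Positions follow the repeating pattern AAB; grouping by letter gives 2 tracks.
Subsequence A: 30, 30, 30, 30, 30, 30, 30, 30, 30, 30 — always 30.
Subsequence B: 2, 3, 5, 8, 13 — a Fibonacci-like recurrence a_n = a_{n-1} + a_{n-2}.
Term 16 comes from subsequence A (its 11th entry): 30.
Position 17 falls in subsequence A as its term 12, giving 30.

30, 30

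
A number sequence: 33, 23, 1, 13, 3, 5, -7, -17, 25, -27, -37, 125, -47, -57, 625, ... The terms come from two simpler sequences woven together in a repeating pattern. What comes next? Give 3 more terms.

Positions follow the repeating pattern AAB; grouping by letter gives 2 tracks.
Stream A: 33, 23, 13, 3, -7, -17, -27, -37, -47, -57. Subtracting 10 each time.
Stream B: 1, 5, 25, 125, 625. Successive powers of 5.
Position 16 falls in stream A as its term 11, giving -67.
Position 17 falls in stream A as its term 12, giving -77.
Position 18 falls in stream B as its term 6, giving 3125.

-67, -77, 3125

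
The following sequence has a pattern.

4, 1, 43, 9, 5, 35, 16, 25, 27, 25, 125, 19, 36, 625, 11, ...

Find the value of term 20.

Read the sequence 3 terms at a time; column i is its own pattern.
Track A: 4, 9, 16, 25, 36. The squares 2², 3², 4², ….
Track B: 1, 5, 25, 125, 625. Successive powers of 5.
Track C: 43, 35, 27, 19, 11. Linear: a_n = 51 − 8·n.
The 20th slot belongs to track B; its 7th term is 15625.

15625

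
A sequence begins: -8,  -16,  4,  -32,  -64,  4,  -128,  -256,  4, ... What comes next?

The slot pattern repeats as AAB (period 3), so there are 2 interleaved tracks.
Track A = -8, -16, -32, -64, -128, -256: geometric with ratio 2.
Track B = 4, 4, 4: always 4.
Position 10 → track A, term 7 = -512.

-512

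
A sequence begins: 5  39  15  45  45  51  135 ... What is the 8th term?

Odd-indexed and even-indexed terms follow separate rules.
Track A: 5, 15, 45, 135 — geometric, ×3 each step.
Track B: 39, 45, 51 — linear: a_n = 33 + 6·n.
Position 8 falls in track B as its term 4, giving 57.

57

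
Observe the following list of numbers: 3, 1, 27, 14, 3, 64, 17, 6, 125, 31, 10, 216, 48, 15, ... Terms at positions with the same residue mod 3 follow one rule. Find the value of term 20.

28

Split by position mod 3 into 3 tracks.
Track A: 3, 14, 17, 31, 48. Fibonacci-style (each term is the sum of the two before it).
Track B: 1, 3, 6, 10, 15. Triangular numbers starting at T_1.
Track C: 27, 64, 125, 216. The cubes 3³, 4³, 5³, ….
Position 20 falls in track B as its term 7, giving 28.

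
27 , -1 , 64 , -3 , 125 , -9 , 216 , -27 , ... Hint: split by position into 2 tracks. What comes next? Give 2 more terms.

Positions 1, 3, 5, … form one subsequence and positions 2, 4, 6, … form another.
Track A: 27, 64, 125, 216. The cubes 3³, 4³, 5³, ….
Track B: -1, -3, -9, -27. Geometric, ×3 each step.
Position 9 falls in track A as its term 5, giving 343.
Position 10 → track B, term 5 = -81.

343, -81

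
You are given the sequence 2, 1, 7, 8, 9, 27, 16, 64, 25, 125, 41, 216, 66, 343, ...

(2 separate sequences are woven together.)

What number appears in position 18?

Taking every 2nd term gives 2 separate tracks.
Track A: 2, 7, 9, 16, 25, 41, 66 — a Fibonacci-like recurrence a_n = a_{n-1} + a_{n-2}.
Track B: 1, 8, 27, 64, 125, 216, 343 — perfect cubes starting at 1³.
The 18th slot belongs to track B; its 9th term is 729.

729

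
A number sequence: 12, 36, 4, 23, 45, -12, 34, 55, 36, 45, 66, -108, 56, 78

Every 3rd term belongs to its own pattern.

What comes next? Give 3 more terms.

Read the sequence 3 terms at a time; column i is its own pattern.
Stream A: 12, 23, 34, 45, 56. Adding 11 each time.
Stream B: 36, 45, 55, 66, 78. Triangular numbers n(n+1)/2 for n = 8, 9, ….
Stream C: 4, -12, 36, -108. Multiplying by -3 each time.
Position 15 → stream C, term 5 = 324.
Position 16 falls in stream A as its term 6, giving 67.
The 17th slot belongs to stream B; its 6th term is 91.

324, 67, 91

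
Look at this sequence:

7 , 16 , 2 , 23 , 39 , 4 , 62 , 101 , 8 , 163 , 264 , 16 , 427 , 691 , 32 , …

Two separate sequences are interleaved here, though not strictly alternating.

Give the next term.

Positions follow the repeating pattern AAB; grouping by letter gives 2 tracks.
Track A: 7, 16, 23, 39, 62, 101, 163, 264, 427, 691 (Fibonacci-style (each term is the sum of the two before it)).
Track B: 2, 4, 8, 16, 32 (successive powers of 2).
Position 16 → track A, term 11 = 1118.

1118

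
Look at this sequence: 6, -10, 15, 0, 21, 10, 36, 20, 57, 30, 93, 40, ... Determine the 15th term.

Split by position mod 2 into 2 tracks.
Track A = 6, 15, 21, 36, 57, 93: each term equals the sum of the previous two.
Track B = -10, 0, 10, 20, 30, 40: linear: a_n = -20 + 10·n.
Position 15 falls in track A as its term 8, giving 243.

243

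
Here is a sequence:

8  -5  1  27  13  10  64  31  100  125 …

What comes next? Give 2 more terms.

49, 1000

Split by position mod 3 into 3 tracks.
Subsequence A: 8, 27, 64, 125 (consecutive cubes n³ from n = 2).
Subsequence B: -5, 13, 31 (linear: a_n = -23 + 18·n).
Subsequence C: 1, 10, 100 (geometric, ×10 each step).
The 11th slot belongs to subsequence B; its 4th term is 49.
Term 12 comes from subsequence C (its 4th entry): 1000.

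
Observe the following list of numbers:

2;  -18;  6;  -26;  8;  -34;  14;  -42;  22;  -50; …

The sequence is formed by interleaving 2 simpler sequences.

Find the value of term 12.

Positions 1, 3, 5, … form one subsequence and positions 2, 4, 6, … form another.
Track A = 2, 6, 8, 14, 22: a Fibonacci-like recurrence a_n = a_{n-1} + a_{n-2}.
Track B = -18, -26, -34, -42, -50: arithmetic with common difference −8.
Term 12 comes from track B (its 6th entry): -58.

-58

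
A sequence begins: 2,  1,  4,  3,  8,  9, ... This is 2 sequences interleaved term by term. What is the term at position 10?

Positions 1, 3, 5, … form one subsequence and positions 2, 4, 6, … form another.
Subsequence A = 2, 4, 8: successive powers of 2.
Subsequence B = 1, 3, 9: a geometric progression (common ratio 3).
Position 10 → subsequence B, term 5 = 81.

81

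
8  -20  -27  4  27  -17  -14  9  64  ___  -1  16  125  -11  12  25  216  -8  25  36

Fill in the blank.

-14

Split by position mod 4 into 4 tracks.
Stream A is 8, 27, 64, 125, 216, which is the cubes 2³, 3³, 4³, ….
Stream B is -20, -17, ?, -11, -8, which is arithmetic, step +3.
Stream C is -27, -14, -1, 12, 25, which is arithmetic with common difference +13.
Stream D is 4, 9, 16, 25, 36, which is consecutive squares n² from n = 2.
Stream B's pattern makes the blank -14.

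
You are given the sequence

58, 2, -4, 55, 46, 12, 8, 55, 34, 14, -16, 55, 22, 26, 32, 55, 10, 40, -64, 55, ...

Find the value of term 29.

-26

Split by position mod 4 into 4 tracks.
Subsequence A is 58, 46, 34, 22, 10, which is arithmetic, step −12.
Subsequence B is 2, 12, 14, 26, 40, which is each term equals the sum of the previous two.
Subsequence C is -4, 8, -16, 32, -64, which is a geometric progression (common ratio -2).
Subsequence D is 55, 55, 55, 55, 55, which is constant 55.
Position 29 falls in subsequence A as its term 8, giving -26.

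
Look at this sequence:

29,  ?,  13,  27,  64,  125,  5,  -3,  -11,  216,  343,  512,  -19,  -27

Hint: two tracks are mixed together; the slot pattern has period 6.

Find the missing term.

21

Reading positions in blocks of 6 reveals the pattern AAABBB — 2 tracks woven together.
Subsequence A: 29, ?, 13, 5, -3, -11, -19, -27 — linear: a_n = 37 − 8·n.
Subsequence B: 27, 64, 125, 216, 343, 512 — perfect cubes starting at 3³.
The gap is subsequence A's term 2; the rule gives 21.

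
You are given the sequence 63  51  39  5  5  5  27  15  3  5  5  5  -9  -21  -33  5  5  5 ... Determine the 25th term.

-81

The slot pattern repeats as AAABBB (period 6), so there are 2 interleaved tracks.
Track A: 63, 51, 39, 27, 15, 3, -9, -21, -33. Arithmetic with common difference −12.
Track B: 5, 5, 5, 5, 5, 5, 5, 5, 5. Constant 5.
Position 25 → track A, term 13 = -81.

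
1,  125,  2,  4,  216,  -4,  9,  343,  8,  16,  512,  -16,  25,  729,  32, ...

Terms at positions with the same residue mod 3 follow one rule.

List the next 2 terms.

36, 1000

Split by position mod 3 into 3 tracks.
Track A = 1, 4, 9, 16, 25: the squares 1², 2², 3², ….
Track B = 125, 216, 343, 512, 729: consecutive cubes n³ from n = 5.
Track C = 2, -4, 8, -16, 32: geometric with ratio -2.
The 16th slot belongs to track A; its 6th term is 36.
Position 17 → track B, term 6 = 1000.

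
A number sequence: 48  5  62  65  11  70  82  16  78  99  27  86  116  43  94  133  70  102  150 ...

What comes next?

113

The terms cycle through 3 interleaved subsequences.
Track A: 48, 65, 82, 99, 116, 133, 150. Arithmetic with common difference +17.
Track B: 5, 11, 16, 27, 43, 70. Fibonacci-style (each term is the sum of the two before it).
Track C: 62, 70, 78, 86, 94, 102. Linear: a_n = 54 + 8·n.
The 20th slot belongs to track B; its 7th term is 113.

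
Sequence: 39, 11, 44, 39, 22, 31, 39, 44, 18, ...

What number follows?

39

The terms cycle through 3 interleaved subsequences.
Track A is 39, 39, 39, which is constant 39.
Track B is 11, 22, 44, which is multiplying by 2 each time.
Track C is 44, 31, 18, which is arithmetic with common difference −13.
The 10th slot belongs to track A; its 4th term is 39.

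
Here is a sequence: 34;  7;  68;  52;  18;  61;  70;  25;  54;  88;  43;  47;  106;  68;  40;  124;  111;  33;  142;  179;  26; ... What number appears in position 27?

Split by position mod 3 into 3 tracks.
Stream A: 34, 52, 70, 88, 106, 124, 142 — arithmetic with common difference +18.
Stream B: 7, 18, 25, 43, 68, 111, 179 — a Fibonacci-like recurrence a_n = a_{n-1} + a_{n-2}.
Stream C: 68, 61, 54, 47, 40, 33, 26 — arithmetic, step −7.
Term 27 comes from stream C (its 9th entry): 12.

12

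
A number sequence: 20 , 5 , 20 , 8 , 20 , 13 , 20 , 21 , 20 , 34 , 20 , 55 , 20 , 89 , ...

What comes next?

Positions 1, 3, 5, … form one subsequence and positions 2, 4, 6, … form another.
Subsequence A: 20, 20, 20, 20, 20, 20, 20 (always 20).
Subsequence B: 5, 8, 13, 21, 34, 55, 89 (each term equals the sum of the previous two).
The 15th slot belongs to subsequence A; its 8th term is 20.

20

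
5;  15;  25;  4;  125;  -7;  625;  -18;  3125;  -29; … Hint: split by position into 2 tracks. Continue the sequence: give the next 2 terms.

Odd-indexed and even-indexed terms follow separate rules.
Track A = 5, 25, 125, 625, 3125: a geometric progression (common ratio 5).
Track B = 15, 4, -7, -18, -29: subtracting 11 each time.
Position 11 → track A, term 6 = 15625.
Position 12 falls in track B as its term 6, giving -40.

15625, -40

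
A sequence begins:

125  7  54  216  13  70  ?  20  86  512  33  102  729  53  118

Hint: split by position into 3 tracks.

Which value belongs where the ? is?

Split by position mod 3: positions 1, 4, 7, … form one track, and each other residue class forms its own.
Track A: 125, 216, ?, 512, 729 — perfect cubes starting at 5³.
Track B: 7, 13, 20, 33, 53 — each term equals the sum of the previous two.
Track C: 54, 70, 86, 102, 118 — adding 16 each time.
Filling track A at index 3 by its rule yields 343.

343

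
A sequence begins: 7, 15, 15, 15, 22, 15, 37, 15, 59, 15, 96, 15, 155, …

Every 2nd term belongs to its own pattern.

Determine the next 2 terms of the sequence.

15, 251

Split by position mod 2 into 2 tracks.
Track A: 7, 15, 22, 37, 59, 96, 155. Each term equals the sum of the previous two.
Track B: 15, 15, 15, 15, 15, 15. The constant sequence 15.
Position 14 → track B, term 7 = 15.
Term 15 comes from track A (its 8th entry): 251.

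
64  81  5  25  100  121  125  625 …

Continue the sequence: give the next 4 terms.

144, 169, 3125, 15625

The slot pattern repeats as AABB (period 4), so there are 2 interleaved tracks.
Track A = 64, 81, 100, 121: the squares 8², 9², 10², ….
Track B = 5, 25, 125, 625: powers of 5.
Position 9 falls in track A as its term 5, giving 144.
Position 10 → track A, term 6 = 169.
Position 11 → track B, term 5 = 3125.
Position 12 → track B, term 6 = 15625.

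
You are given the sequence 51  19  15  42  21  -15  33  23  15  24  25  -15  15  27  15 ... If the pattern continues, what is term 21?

15

The terms cycle through 3 interleaved subsequences.
Subsequence A: 51, 42, 33, 24, 15 (subtracting 9 each time).
Subsequence B: 19, 21, 23, 25, 27 (adding 2 each time).
Subsequence C: 15, -15, 15, -15, 15 (oscillating between 15 and -15).
Position 21 → subsequence C, term 7 = 15.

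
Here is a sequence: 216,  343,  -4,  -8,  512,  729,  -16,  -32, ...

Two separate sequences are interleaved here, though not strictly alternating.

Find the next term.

Positions follow the repeating pattern AABB; grouping by letter gives 2 tracks.
Stream A: 216, 343, 512, 729 (consecutive cubes n³ from n = 6).
Stream B: -4, -8, -16, -32 (geometric, ×2 each step).
Position 9 → stream A, term 5 = 1000.

1000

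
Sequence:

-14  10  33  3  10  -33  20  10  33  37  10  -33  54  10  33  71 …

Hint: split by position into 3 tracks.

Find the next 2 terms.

10, -33

The terms cycle through 3 interleaved subsequences.
Track A: -14, 3, 20, 37, 54, 71 (arithmetic with common difference +17).
Track B: 10, 10, 10, 10, 10 (the constant sequence 10).
Track C: 33, -33, 33, -33, 33 (the oscillation 33·(−1)^(n+1)).
Term 17 comes from track B (its 6th entry): 10.
The 18th slot belongs to track C; its 6th term is -33.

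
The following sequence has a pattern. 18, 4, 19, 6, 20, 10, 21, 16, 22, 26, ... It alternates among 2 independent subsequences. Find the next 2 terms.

23, 42

Split by position mod 2 into 2 tracks.
Subsequence A: 18, 19, 20, 21, 22 (adding 1 each time).
Subsequence B: 4, 6, 10, 16, 26 (Fibonacci-style (each term is the sum of the two before it)).
Term 11 comes from subsequence A (its 6th entry): 23.
Term 12 comes from subsequence B (its 6th entry): 42.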